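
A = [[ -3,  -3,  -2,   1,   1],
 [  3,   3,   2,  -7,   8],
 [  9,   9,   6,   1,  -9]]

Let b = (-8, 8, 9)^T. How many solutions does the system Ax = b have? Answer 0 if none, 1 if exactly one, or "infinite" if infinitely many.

Row reduce the augmented matrix [A | b].
R2 ← R2 + R1: [0, 0, 0, -6, 9, 0]
R3 ← R3 + (3)·R1: [0, 0, 0, 4, -6, -15]
R3 ← R3 + (2/3)·R2: [0, 0, 0, 0, 0, -15]
The echelon form has 3 nonzero rows; the last pivot sits in the augmented column, so rank(A) = 2 but rank([A|b]) = 3.
Since the ranks differ, the system is inconsistent.
It has no solutions.

0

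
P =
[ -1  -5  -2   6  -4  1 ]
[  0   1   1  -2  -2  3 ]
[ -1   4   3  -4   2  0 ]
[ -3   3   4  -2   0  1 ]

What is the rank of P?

Row reduce to echelon form.
R3 ← R3 − R1: [0, 9, 5, -10, 6, -1]
R4 ← R4 − (3)·R1: [0, 18, 10, -20, 12, -2]
R3 ← R3 − (9)·R2: [0, 0, -4, 8, 24, -28]
R4 ← R4 − (18)·R2: [0, 0, -8, 16, 48, -56]
R4 ← R4 − (2)·R3: [0, 0, 0, 0, 0, 0]
Echelon form has 3 nonzero rows, so rank(P) = 3.

3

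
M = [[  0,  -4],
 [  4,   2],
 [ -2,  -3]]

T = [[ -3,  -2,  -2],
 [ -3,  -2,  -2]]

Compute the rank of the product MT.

1

First compute MT:
[[ 12,   8,   8],
 [-18, -12, -12],
 [ 15,  10,  10]]
Now row reduce the product.
R2 ← R2 + (3/2)·R1: [0, 0, 0]
R3 ← R3 − (5/4)·R1: [0, 0, 0]
1 nonzero row, so rank(MT) = 1.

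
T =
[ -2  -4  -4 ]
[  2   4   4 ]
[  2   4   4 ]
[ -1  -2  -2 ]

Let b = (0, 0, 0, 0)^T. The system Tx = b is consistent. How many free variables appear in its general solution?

2

Row reduce the augmented matrix [T | b].
R2 ← R2 + R1: [0, 0, 0, 0]
R3 ← R3 + R1: [0, 0, 0, 0]
R4 ← R4 − (1/2)·R1: [0, 0, 0, 0]
The echelon form has 1 nonzero rows, and every pivot lies in the first 3 columns, so rank(T) = rank([T|b]) = 1.
The system is consistent.
Free variables = (unknowns) − (rank) = 3 − 1 = 2.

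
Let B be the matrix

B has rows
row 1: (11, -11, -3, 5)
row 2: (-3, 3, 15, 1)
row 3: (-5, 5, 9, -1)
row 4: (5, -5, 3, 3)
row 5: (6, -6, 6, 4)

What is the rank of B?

Row reduce to echelon form.
R2 ← R2 + (3/11)·R1: [0, 0, 156/11, 26/11]
R3 ← R3 + (5/11)·R1: [0, 0, 84/11, 14/11]
R4 ← R4 − (5/11)·R1: [0, 0, 48/11, 8/11]
R5 ← R5 − (6/11)·R1: [0, 0, 84/11, 14/11]
R3 ← R3 − (7/13)·R2: [0, 0, 0, 0]
R4 ← R4 − (4/13)·R2: [0, 0, 0, 0]
R5 ← R5 − (7/13)·R2: [0, 0, 0, 0]
Echelon form has 2 nonzero rows, so rank(B) = 2.

2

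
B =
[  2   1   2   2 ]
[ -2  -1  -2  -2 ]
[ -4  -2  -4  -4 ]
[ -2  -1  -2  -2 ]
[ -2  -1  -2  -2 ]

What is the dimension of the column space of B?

Row reduce to echelon form.
R2 ← R2 + R1: [0, 0, 0, 0]
R3 ← R3 + (2)·R1: [0, 0, 0, 0]
R4 ← R4 + R1: [0, 0, 0, 0]
R5 ← R5 + R1: [0, 0, 0, 0]
Echelon form has 1 nonzero row, so rank(B) = 1.
The column space has dimension equal to the rank: 1.

1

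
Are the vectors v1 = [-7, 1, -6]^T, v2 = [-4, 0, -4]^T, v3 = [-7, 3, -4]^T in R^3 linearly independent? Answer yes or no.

Form the matrix with these vectors as rows and row reduce.
R2 ← R2 − (4/7)·R1: [0, -4/7, -4/7]
R3 ← R3 − R1: [0, 2, 2]
R3 ← R3 + (7/2)·R2: [0, 0, 0]
2 nonzero rows, so the 3 vectors span a space of dimension 2.
Since 2 < 3, the vectors are linearly dependent.

no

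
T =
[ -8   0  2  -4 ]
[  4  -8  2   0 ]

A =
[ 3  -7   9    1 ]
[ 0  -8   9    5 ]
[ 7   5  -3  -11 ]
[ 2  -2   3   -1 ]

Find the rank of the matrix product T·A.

2

First compute TA:
[[-18,  74, -90, -26],
 [ 26,  46, -42, -58]]
Now row reduce the product.
R2 ← R2 + (13/9)·R1: [0, 1376/9, -172, -860/9]
2 nonzero rows, so rank(TA) = 2.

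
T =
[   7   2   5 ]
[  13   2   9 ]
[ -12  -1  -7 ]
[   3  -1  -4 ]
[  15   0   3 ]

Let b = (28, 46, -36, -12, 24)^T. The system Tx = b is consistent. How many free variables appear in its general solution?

0

Row reduce the augmented matrix [T | b].
R2 ← R2 − (13/7)·R1: [0, -12/7, -2/7, -6]
R3 ← R3 + (12/7)·R1: [0, 17/7, 11/7, 12]
R4 ← R4 − (3/7)·R1: [0, -13/7, -43/7, -24]
R5 ← R5 − (15/7)·R1: [0, -30/7, -54/7, -36]
R3 ← R3 + (17/12)·R2: [0, 0, 7/6, 7/2]
R4 ← R4 − (13/12)·R2: [0, 0, -35/6, -35/2]
R5 ← R5 − (5/2)·R2: [0, 0, -7, -21]
R4 ← R4 + (5)·R3: [0, 0, 0, 0]
R5 ← R5 + (6)·R3: [0, 0, 0, 0]
The echelon form has 3 nonzero rows, and every pivot lies in the first 3 columns, so rank(T) = rank([T|b]) = 3.
The system is consistent.
Free variables = (unknowns) − (rank) = 3 − 3 = 0.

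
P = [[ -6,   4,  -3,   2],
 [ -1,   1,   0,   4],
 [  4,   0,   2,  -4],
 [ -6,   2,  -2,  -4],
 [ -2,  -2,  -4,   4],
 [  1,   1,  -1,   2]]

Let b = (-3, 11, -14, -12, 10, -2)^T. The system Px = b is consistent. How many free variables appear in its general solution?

0

Row reduce the augmented matrix [P | b].
R2 ← R2 − (1/6)·R1: [0, 1/3, 1/2, 11/3, 23/2]
R3 ← R3 + (2/3)·R1: [0, 8/3, 0, -8/3, -16]
R4 ← R4 − R1: [0, -2, 1, -6, -9]
R5 ← R5 − (1/3)·R1: [0, -10/3, -3, 10/3, 11]
R6 ← R6 + (1/6)·R1: [0, 5/3, -3/2, 7/3, -5/2]
R3 ← R3 − (8)·R2: [0, 0, -4, -32, -108]
R4 ← R4 + (6)·R2: [0, 0, 4, 16, 60]
R5 ← R5 + (10)·R2: [0, 0, 2, 40, 126]
R6 ← R6 − (5)·R2: [0, 0, -4, -16, -60]
R4 ← R4 + R3: [0, 0, 0, -16, -48]
R5 ← R5 + (1/2)·R3: [0, 0, 0, 24, 72]
R6 ← R6 − R3: [0, 0, 0, 16, 48]
R5 ← R5 + (3/2)·R4: [0, 0, 0, 0, 0]
R6 ← R6 + R4: [0, 0, 0, 0, 0]
The echelon form has 4 nonzero rows, and every pivot lies in the first 4 columns, so rank(P) = rank([P|b]) = 4.
The system is consistent.
Free variables = (unknowns) − (rank) = 4 − 4 = 0.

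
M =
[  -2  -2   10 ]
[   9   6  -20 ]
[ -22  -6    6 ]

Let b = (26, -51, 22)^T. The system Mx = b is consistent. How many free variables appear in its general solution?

Row reduce the augmented matrix [M | b].
R2 ← R2 + (9/2)·R1: [0, -3, 25, 66]
R3 ← R3 − (11)·R1: [0, 16, -104, -264]
R3 ← R3 + (16/3)·R2: [0, 0, 88/3, 88]
The echelon form has 3 nonzero rows, and every pivot lies in the first 3 columns, so rank(M) = rank([M|b]) = 3.
The system is consistent.
Free variables = (unknowns) − (rank) = 3 − 3 = 0.

0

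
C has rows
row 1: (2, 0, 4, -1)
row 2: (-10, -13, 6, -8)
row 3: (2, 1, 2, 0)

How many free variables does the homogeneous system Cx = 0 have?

Row reduce to echelon form.
R2 ← R2 + (5)·R1: [0, -13, 26, -13]
R3 ← R3 − R1: [0, 1, -2, 1]
R3 ← R3 + (1/13)·R2: [0, 0, 0, 0]
2 nonzero rows, so rank(C) = 2.
C has 4 columns; by rank–nullity, nullity = 4 − 2 = 2.

2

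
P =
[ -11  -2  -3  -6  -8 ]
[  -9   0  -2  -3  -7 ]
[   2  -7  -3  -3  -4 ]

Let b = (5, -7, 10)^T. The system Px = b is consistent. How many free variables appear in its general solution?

Row reduce the augmented matrix [P | b].
R2 ← R2 − (9/11)·R1: [0, 18/11, 5/11, 21/11, -5/11, -122/11]
R3 ← R3 + (2/11)·R1: [0, -81/11, -39/11, -45/11, -60/11, 120/11]
R3 ← R3 + (9/2)·R2: [0, 0, -3/2, 9/2, -15/2, -39]
The echelon form has 3 nonzero rows, and every pivot lies in the first 5 columns, so rank(P) = rank([P|b]) = 3.
The system is consistent.
Free variables = (unknowns) − (rank) = 5 − 3 = 2.

2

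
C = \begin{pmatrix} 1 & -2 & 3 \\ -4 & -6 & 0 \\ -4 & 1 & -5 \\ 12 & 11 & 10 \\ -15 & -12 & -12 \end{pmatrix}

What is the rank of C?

3

Row reduce to echelon form.
R2 ← R2 + (4)·R1: [0, -14, 12]
R3 ← R3 + (4)·R1: [0, -7, 7]
R4 ← R4 − (12)·R1: [0, 35, -26]
R5 ← R5 + (15)·R1: [0, -42, 33]
R3 ← R3 − (1/2)·R2: [0, 0, 1]
R4 ← R4 + (5/2)·R2: [0, 0, 4]
R5 ← R5 − (3)·R2: [0, 0, -3]
R4 ← R4 − (4)·R3: [0, 0, 0]
R5 ← R5 + (3)·R3: [0, 0, 0]
Echelon form has 3 nonzero rows, so rank(C) = 3.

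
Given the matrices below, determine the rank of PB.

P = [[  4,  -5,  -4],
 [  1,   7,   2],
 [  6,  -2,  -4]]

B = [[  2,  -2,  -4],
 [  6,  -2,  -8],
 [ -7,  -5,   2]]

First compute PB:
[[  6,  22,  16],
 [ 30, -26, -56],
 [ 28,  12, -16]]
Now row reduce the product.
R2 ← R2 − (5)·R1: [0, -136, -136]
R3 ← R3 − (14/3)·R1: [0, -272/3, -272/3]
R3 ← R3 − (2/3)·R2: [0, 0, 0]
2 nonzero rows, so rank(PB) = 2.

2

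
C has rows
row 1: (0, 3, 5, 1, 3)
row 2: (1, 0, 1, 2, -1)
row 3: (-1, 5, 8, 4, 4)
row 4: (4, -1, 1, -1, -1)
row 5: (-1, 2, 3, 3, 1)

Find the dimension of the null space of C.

Row reduce to echelon form.
Swap R1 ↔ R2
R3 ← R3 + R1: [0, 5, 9, 6, 3]
R4 ← R4 − (4)·R1: [0, -1, -3, -9, 3]
R5 ← R5 + R1: [0, 2, 4, 5, 0]
R3 ← R3 − (5/3)·R2: [0, 0, 2/3, 13/3, -2]
R4 ← R4 + (1/3)·R2: [0, 0, -4/3, -26/3, 4]
R5 ← R5 − (2/3)·R2: [0, 0, 2/3, 13/3, -2]
R4 ← R4 + (2)·R3: [0, 0, 0, 0, 0]
R5 ← R5 − R3: [0, 0, 0, 0, 0]
3 nonzero rows, so rank(C) = 3.
C has 5 columns; by rank–nullity, nullity = 5 − 3 = 2.

2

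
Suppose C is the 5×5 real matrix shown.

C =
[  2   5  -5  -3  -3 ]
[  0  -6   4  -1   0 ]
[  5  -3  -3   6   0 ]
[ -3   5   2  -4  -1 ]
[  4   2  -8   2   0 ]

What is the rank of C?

Row reduce to echelon form.
R3 ← R3 − (5/2)·R1: [0, -31/2, 19/2, 27/2, 15/2]
R4 ← R4 + (3/2)·R1: [0, 25/2, -11/2, -17/2, -11/2]
R5 ← R5 − (2)·R1: [0, -8, 2, 8, 6]
R3 ← R3 − (31/12)·R2: [0, 0, -5/6, 193/12, 15/2]
R4 ← R4 + (25/12)·R2: [0, 0, 17/6, -127/12, -11/2]
R5 ← R5 − (4/3)·R2: [0, 0, -10/3, 28/3, 6]
R4 ← R4 + (17/5)·R3: [0, 0, 0, 441/10, 20]
R5 ← R5 − (4)·R3: [0, 0, 0, -55, -24]
R5 ← R5 + (550/441)·R4: [0, 0, 0, 0, 416/441]
Echelon form has 5 nonzero rows, so rank(C) = 5.

5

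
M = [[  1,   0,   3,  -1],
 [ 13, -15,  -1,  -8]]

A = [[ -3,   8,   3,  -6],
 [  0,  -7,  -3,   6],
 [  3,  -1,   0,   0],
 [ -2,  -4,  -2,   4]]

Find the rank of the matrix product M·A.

2

First compute MA:
[[  8,   9,   5, -10],
 [-26, 242, 100, -200]]
Now row reduce the product.
R2 ← R2 + (13/4)·R1: [0, 1085/4, 465/4, -465/2]
2 nonzero rows, so rank(MA) = 2.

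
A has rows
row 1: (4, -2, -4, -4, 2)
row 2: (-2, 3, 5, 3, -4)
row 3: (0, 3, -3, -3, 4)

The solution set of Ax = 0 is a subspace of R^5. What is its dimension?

2

Row reduce to echelon form.
R2 ← R2 + (1/2)·R1: [0, 2, 3, 1, -3]
R3 ← R3 − (3/2)·R2: [0, 0, -15/2, -9/2, 17/2]
3 nonzero rows, so rank(A) = 3.
A has 5 columns; by rank–nullity, nullity = 5 − 3 = 2.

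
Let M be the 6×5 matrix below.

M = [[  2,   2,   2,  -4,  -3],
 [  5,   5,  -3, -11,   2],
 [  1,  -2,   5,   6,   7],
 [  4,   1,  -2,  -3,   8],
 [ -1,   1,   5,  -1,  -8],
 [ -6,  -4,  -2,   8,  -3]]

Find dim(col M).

5

Row reduce to echelon form.
R2 ← R2 − (5/2)·R1: [0, 0, -8, -1, 19/2]
R3 ← R3 − (1/2)·R1: [0, -3, 4, 8, 17/2]
R4 ← R4 − (2)·R1: [0, -3, -6, 5, 14]
R5 ← R5 + (1/2)·R1: [0, 2, 6, -3, -19/2]
R6 ← R6 + (3)·R1: [0, 2, 4, -4, -12]
Swap R2 ↔ R3
R4 ← R4 − R2: [0, 0, -10, -3, 11/2]
R5 ← R5 + (2/3)·R2: [0, 0, 26/3, 7/3, -23/6]
R6 ← R6 + (2/3)·R2: [0, 0, 20/3, 4/3, -19/3]
R4 ← R4 − (5/4)·R3: [0, 0, 0, -7/4, -51/8]
R5 ← R5 + (13/12)·R3: [0, 0, 0, 5/4, 155/24]
R6 ← R6 + (5/6)·R3: [0, 0, 0, 1/2, 19/12]
R5 ← R5 + (5/7)·R4: [0, 0, 0, 0, 40/21]
R6 ← R6 + (2/7)·R4: [0, 0, 0, 0, -5/21]
R6 ← R6 + (1/8)·R5: [0, 0, 0, 0, 0]
Echelon form has 5 nonzero rows, so rank(M) = 5.
The column space has dimension equal to the rank: 5.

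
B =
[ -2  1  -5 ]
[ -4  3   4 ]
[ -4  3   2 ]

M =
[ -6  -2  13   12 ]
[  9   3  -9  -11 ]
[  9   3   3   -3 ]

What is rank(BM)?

First compute BM:
[[-24,  -8, -50, -20],
 [ 87,  29, -67, -93],
 [ 69,  23, -73, -87]]
Now row reduce the product.
R2 ← R2 + (29/8)·R1: [0, 0, -993/4, -331/2]
R3 ← R3 + (23/8)·R1: [0, 0, -867/4, -289/2]
R3 ← R3 − (289/331)·R2: [0, 0, 0, 0]
2 nonzero rows, so rank(BM) = 2.

2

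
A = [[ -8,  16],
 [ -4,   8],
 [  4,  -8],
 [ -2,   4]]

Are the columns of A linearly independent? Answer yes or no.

no

Row reduce A to echelon form.
R2 ← R2 − (1/2)·R1: [0, 0]
R3 ← R3 + (1/2)·R1: [0, 0]
R4 ← R4 − (1/4)·R1: [0, 0]
1 pivot among 2 columns.
Only 1 < 2 pivot columns, so the columns are linearly dependent.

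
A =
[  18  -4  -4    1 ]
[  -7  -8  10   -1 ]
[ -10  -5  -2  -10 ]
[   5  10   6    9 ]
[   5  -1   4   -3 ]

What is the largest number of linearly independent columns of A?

4

Row reduce to echelon form.
R2 ← R2 + (7/18)·R1: [0, -86/9, 76/9, -11/18]
R3 ← R3 + (5/9)·R1: [0, -65/9, -38/9, -85/9]
R4 ← R4 − (5/18)·R1: [0, 100/9, 64/9, 157/18]
R5 ← R5 − (5/18)·R1: [0, 1/9, 46/9, -59/18]
R3 ← R3 − (65/86)·R2: [0, 0, -456/43, -1545/172]
R4 ← R4 + (50/43)·R2: [0, 0, 728/43, 689/86]
R5 ← R5 + (1/86)·R2: [0, 0, 224/43, -565/172]
R4 ← R4 + (91/57)·R3: [0, 0, 0, -481/76]
R5 ← R5 + (28/57)·R3: [0, 0, 0, -585/76]
R5 ← R5 − (45/37)·R4: [0, 0, 0, 0]
Echelon form has 4 nonzero rows, so rank(A) = 4.
The rank gives the maximum number of linearly independent columns: 4.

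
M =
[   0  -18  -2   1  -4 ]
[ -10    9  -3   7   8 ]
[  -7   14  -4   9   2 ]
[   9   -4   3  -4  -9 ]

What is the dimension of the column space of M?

Row reduce to echelon form.
Swap R1 ↔ R2
R3 ← R3 − (7/10)·R1: [0, 77/10, -19/10, 41/10, -18/5]
R4 ← R4 + (9/10)·R1: [0, 41/10, 3/10, 23/10, -9/5]
R3 ← R3 + (77/180)·R2: [0, 0, -124/45, 163/36, -239/45]
R4 ← R4 + (41/180)·R2: [0, 0, -7/45, 91/36, -122/45]
R4 ← R4 − (7/124)·R3: [0, 0, 0, 1127/496, -299/124]
Echelon form has 4 nonzero rows, so rank(M) = 4.
The column space has dimension equal to the rank: 4.

4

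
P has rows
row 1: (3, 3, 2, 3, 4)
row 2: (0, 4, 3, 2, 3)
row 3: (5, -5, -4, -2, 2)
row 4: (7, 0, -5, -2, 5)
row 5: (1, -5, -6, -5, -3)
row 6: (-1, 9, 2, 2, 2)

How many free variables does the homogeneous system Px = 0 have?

0

Row reduce to echelon form.
R3 ← R3 − (5/3)·R1: [0, -10, -22/3, -7, -14/3]
R4 ← R4 − (7/3)·R1: [0, -7, -29/3, -9, -13/3]
R5 ← R5 − (1/3)·R1: [0, -6, -20/3, -6, -13/3]
R6 ← R6 + (1/3)·R1: [0, 10, 8/3, 3, 10/3]
R3 ← R3 + (5/2)·R2: [0, 0, 1/6, -2, 17/6]
R4 ← R4 + (7/4)·R2: [0, 0, -53/12, -11/2, 11/12]
R5 ← R5 + (3/2)·R2: [0, 0, -13/6, -3, 1/6]
R6 ← R6 − (5/2)·R2: [0, 0, -29/6, -2, -25/6]
R4 ← R4 + (53/2)·R3: [0, 0, 0, -117/2, 76]
R5 ← R5 + (13)·R3: [0, 0, 0, -29, 37]
R6 ← R6 + (29)·R3: [0, 0, 0, -60, 78]
R5 ← R5 − (58/117)·R4: [0, 0, 0, 0, -79/117]
R6 ← R6 − (40/39)·R4: [0, 0, 0, 0, 2/39]
R6 ← R6 + (6/79)·R5: [0, 0, 0, 0, 0]
5 nonzero rows, so rank(P) = 5.
P has 5 columns; by rank–nullity, nullity = 5 − 5 = 0.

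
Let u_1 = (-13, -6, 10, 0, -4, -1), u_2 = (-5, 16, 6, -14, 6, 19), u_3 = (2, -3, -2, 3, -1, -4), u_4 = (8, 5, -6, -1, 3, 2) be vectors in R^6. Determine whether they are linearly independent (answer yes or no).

Form the matrix with these vectors as rows and row reduce.
R2 ← R2 − (5/13)·R1: [0, 238/13, 28/13, -14, 98/13, 252/13]
R3 ← R3 + (2/13)·R1: [0, -51/13, -6/13, 3, -21/13, -54/13]
R4 ← R4 + (8/13)·R1: [0, 17/13, 2/13, -1, 7/13, 18/13]
R3 ← R3 + (3/14)·R2: [0, 0, 0, 0, 0, 0]
R4 ← R4 − (1/14)·R2: [0, 0, 0, 0, 0, 0]
2 nonzero rows, so the 4 vectors span a space of dimension 2.
Since 2 < 4, the vectors are linearly dependent.

no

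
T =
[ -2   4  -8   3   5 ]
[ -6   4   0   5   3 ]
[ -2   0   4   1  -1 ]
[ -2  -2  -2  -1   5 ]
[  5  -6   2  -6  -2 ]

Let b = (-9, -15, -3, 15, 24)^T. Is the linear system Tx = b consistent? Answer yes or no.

Row reduce the augmented matrix [T | b].
R2 ← R2 − (3)·R1: [0, -8, 24, -4, -12, 12]
R3 ← R3 − R1: [0, -4, 12, -2, -6, 6]
R4 ← R4 − R1: [0, -6, 6, -4, 0, 24]
R5 ← R5 + (5/2)·R1: [0, 4, -18, 3/2, 21/2, 3/2]
R3 ← R3 − (1/2)·R2: [0, 0, 0, 0, 0, 0]
R4 ← R4 − (3/4)·R2: [0, 0, -12, -1, 9, 15]
R5 ← R5 + (1/2)·R2: [0, 0, -6, -1/2, 9/2, 15/2]
Swap R3 ↔ R4
R5 ← R5 − (1/2)·R3: [0, 0, 0, 0, 0, 0]
The echelon form has 3 nonzero rows, and every pivot lies in the first 5 columns, so rank(T) = rank([T|b]) = 3.
The system is consistent.

yes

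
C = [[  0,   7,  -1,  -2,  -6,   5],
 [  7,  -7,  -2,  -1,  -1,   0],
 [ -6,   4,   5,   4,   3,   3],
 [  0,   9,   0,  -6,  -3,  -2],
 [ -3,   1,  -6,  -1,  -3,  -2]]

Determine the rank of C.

5

Row reduce to echelon form.
Swap R1 ↔ R2
R3 ← R3 + (6/7)·R1: [0, -2, 23/7, 22/7, 15/7, 3]
R5 ← R5 + (3/7)·R1: [0, -2, -48/7, -10/7, -24/7, -2]
R3 ← R3 + (2/7)·R2: [0, 0, 3, 18/7, 3/7, 31/7]
R4 ← R4 − (9/7)·R2: [0, 0, 9/7, -24/7, 33/7, -59/7]
R5 ← R5 + (2/7)·R2: [0, 0, -50/7, -2, -36/7, -4/7]
R4 ← R4 − (3/7)·R3: [0, 0, 0, -222/49, 222/49, -506/49]
R5 ← R5 + (50/21)·R3: [0, 0, 0, 202/49, -202/49, 1466/147]
R5 ← R5 + (101/111)·R4: [0, 0, 0, 0, 0, 64/111]
Echelon form has 5 nonzero rows, so rank(C) = 5.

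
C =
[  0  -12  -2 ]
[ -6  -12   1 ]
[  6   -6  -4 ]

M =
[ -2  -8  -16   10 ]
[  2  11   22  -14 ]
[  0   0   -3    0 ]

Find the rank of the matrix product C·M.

2

First compute CM:
[[-24, -132, -258, 168],
 [-12, -84, -171, 108],
 [-24, -114, -216, 144]]
Now row reduce the product.
R2 ← R2 − (1/2)·R1: [0, -18, -42, 24]
R3 ← R3 − R1: [0, 18, 42, -24]
R3 ← R3 + R2: [0, 0, 0, 0]
2 nonzero rows, so rank(CM) = 2.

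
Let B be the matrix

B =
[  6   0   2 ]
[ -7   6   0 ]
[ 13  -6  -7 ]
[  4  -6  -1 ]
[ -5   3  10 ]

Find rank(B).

Row reduce to echelon form.
R2 ← R2 + (7/6)·R1: [0, 6, 7/3]
R3 ← R3 − (13/6)·R1: [0, -6, -34/3]
R4 ← R4 − (2/3)·R1: [0, -6, -7/3]
R5 ← R5 + (5/6)·R1: [0, 3, 35/3]
R3 ← R3 + R2: [0, 0, -9]
R4 ← R4 + R2: [0, 0, 0]
R5 ← R5 − (1/2)·R2: [0, 0, 21/2]
R5 ← R5 + (7/6)·R3: [0, 0, 0]
Echelon form has 3 nonzero rows, so rank(B) = 3.

3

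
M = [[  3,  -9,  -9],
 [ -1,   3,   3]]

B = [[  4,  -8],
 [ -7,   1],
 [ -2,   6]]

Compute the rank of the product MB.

1

First compute MB:
[[ 93, -87],
 [-31,  29]]
Now row reduce the product.
R2 ← R2 + (1/3)·R1: [0, 0]
1 nonzero row, so rank(MB) = 1.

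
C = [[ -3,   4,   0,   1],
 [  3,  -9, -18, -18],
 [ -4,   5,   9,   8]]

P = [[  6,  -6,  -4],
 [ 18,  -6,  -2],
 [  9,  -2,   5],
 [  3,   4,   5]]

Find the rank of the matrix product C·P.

3

First compute CP:
[[ 57,  -2,   9],
 [-360,   0, -174],
 [171,   8,  91]]
Now row reduce the product.
R2 ← R2 + (120/19)·R1: [0, -240/19, -2226/19]
R3 ← R3 − (3)·R1: [0, 14, 64]
R3 ← R3 + (133/120)·R2: [0, 0, -1317/20]
3 nonzero rows, so rank(CP) = 3.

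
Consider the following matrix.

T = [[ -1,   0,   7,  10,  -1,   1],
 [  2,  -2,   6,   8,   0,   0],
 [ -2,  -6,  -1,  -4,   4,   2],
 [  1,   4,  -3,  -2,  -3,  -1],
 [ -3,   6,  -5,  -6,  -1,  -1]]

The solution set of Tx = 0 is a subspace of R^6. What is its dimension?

2

Row reduce to echelon form.
R2 ← R2 + (2)·R1: [0, -2, 20, 28, -2, 2]
R3 ← R3 − (2)·R1: [0, -6, -15, -24, 6, 0]
R4 ← R4 + R1: [0, 4, 4, 8, -4, 0]
R5 ← R5 − (3)·R1: [0, 6, -26, -36, 2, -4]
R3 ← R3 − (3)·R2: [0, 0, -75, -108, 12, -6]
R4 ← R4 + (2)·R2: [0, 0, 44, 64, -8, 4]
R5 ← R5 + (3)·R2: [0, 0, 34, 48, -4, 2]
R4 ← R4 + (44/75)·R3: [0, 0, 0, 16/25, -24/25, 12/25]
R5 ← R5 + (34/75)·R3: [0, 0, 0, -24/25, 36/25, -18/25]
R5 ← R5 + (3/2)·R4: [0, 0, 0, 0, 0, 0]
4 nonzero rows, so rank(T) = 4.
T has 6 columns; by rank–nullity, nullity = 6 − 4 = 2.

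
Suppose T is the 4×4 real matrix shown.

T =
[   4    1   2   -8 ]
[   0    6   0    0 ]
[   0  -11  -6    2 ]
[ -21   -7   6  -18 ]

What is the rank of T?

4

Row reduce to echelon form.
R4 ← R4 + (21/4)·R1: [0, -7/4, 33/2, -60]
R3 ← R3 + (11/6)·R2: [0, 0, -6, 2]
R4 ← R4 + (7/24)·R2: [0, 0, 33/2, -60]
R4 ← R4 + (11/4)·R3: [0, 0, 0, -109/2]
Echelon form has 4 nonzero rows, so rank(T) = 4.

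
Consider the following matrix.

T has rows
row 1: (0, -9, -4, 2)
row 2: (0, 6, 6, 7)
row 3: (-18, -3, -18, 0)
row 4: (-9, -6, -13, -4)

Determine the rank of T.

Row reduce to echelon form.
Swap R1 ↔ R3
R4 ← R4 − (1/2)·R1: [0, -9/2, -4, -4]
R3 ← R3 + (3/2)·R2: [0, 0, 5, 25/2]
R4 ← R4 + (3/4)·R2: [0, 0, 1/2, 5/4]
R4 ← R4 − (1/10)·R3: [0, 0, 0, 0]
Echelon form has 3 nonzero rows, so rank(T) = 3.

3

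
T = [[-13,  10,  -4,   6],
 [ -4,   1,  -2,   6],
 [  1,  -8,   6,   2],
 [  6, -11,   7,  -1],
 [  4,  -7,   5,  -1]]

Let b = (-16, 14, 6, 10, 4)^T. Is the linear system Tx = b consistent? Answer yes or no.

Row reduce the augmented matrix [T | b].
R2 ← R2 − (4/13)·R1: [0, -27/13, -10/13, 54/13, 246/13]
R3 ← R3 + (1/13)·R1: [0, -94/13, 74/13, 32/13, 62/13]
R4 ← R4 + (6/13)·R1: [0, -83/13, 67/13, 23/13, 34/13]
R5 ← R5 + (4/13)·R1: [0, -51/13, 49/13, 11/13, -12/13]
R3 ← R3 − (94/27)·R2: [0, 0, 226/27, -12, -550/9]
R4 ← R4 − (83/27)·R2: [0, 0, 203/27, -11, -500/9]
R5 ← R5 − (17/9)·R2: [0, 0, 47/9, -7, -110/3]
R4 ← R4 − (203/226)·R3: [0, 0, 0, -25/113, -75/113]
R5 ← R5 − (141/226)·R3: [0, 0, 0, 55/113, 165/113]
R5 ← R5 + (11/5)·R4: [0, 0, 0, 0, 0]
The echelon form has 4 nonzero rows, and every pivot lies in the first 4 columns, so rank(T) = rank([T|b]) = 4.
The system is consistent.

yes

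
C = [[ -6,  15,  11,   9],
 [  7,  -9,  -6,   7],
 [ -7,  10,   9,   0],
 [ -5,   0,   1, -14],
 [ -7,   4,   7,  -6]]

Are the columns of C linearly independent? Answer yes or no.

no

Row reduce C to echelon form.
R2 ← R2 + (7/6)·R1: [0, 17/2, 41/6, 35/2]
R3 ← R3 − (7/6)·R1: [0, -15/2, -23/6, -21/2]
R4 ← R4 − (5/6)·R1: [0, -25/2, -49/6, -43/2]
R5 ← R5 − (7/6)·R1: [0, -27/2, -35/6, -33/2]
R3 ← R3 + (15/17)·R2: [0, 0, 112/51, 84/17]
R4 ← R4 + (25/17)·R2: [0, 0, 32/17, 72/17]
R5 ← R5 + (27/17)·R2: [0, 0, 256/51, 192/17]
R4 ← R4 − (6/7)·R3: [0, 0, 0, 0]
R5 ← R5 − (16/7)·R3: [0, 0, 0, 0]
3 pivots among 4 columns.
Only 3 < 4 pivot columns, so the columns are linearly dependent.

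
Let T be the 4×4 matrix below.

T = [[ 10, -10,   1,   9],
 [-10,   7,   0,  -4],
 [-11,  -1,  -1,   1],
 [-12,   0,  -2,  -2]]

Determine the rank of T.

Row reduce to echelon form.
R2 ← R2 + R1: [0, -3, 1, 5]
R3 ← R3 + (11/10)·R1: [0, -12, 1/10, 109/10]
R4 ← R4 + (6/5)·R1: [0, -12, -4/5, 44/5]
R3 ← R3 − (4)·R2: [0, 0, -39/10, -91/10]
R4 ← R4 − (4)·R2: [0, 0, -24/5, -56/5]
R4 ← R4 − (16/13)·R3: [0, 0, 0, 0]
Echelon form has 3 nonzero rows, so rank(T) = 3.

3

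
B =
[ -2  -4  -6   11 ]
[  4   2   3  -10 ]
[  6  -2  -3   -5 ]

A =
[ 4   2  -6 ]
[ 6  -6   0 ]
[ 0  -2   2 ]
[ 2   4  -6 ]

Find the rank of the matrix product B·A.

First compute BA:
[[-10,  76, -66],
 [  8, -50,  42],
 [  2,  10, -12]]
Now row reduce the product.
R2 ← R2 + (4/5)·R1: [0, 54/5, -54/5]
R3 ← R3 + (1/5)·R1: [0, 126/5, -126/5]
R3 ← R3 − (7/3)·R2: [0, 0, 0]
2 nonzero rows, so rank(BA) = 2.

2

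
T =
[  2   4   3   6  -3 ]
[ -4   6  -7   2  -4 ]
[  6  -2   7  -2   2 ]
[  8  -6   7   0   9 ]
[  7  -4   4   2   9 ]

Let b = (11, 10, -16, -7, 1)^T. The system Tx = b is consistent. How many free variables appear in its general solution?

1

Row reduce the augmented matrix [T | b].
R2 ← R2 + (2)·R1: [0, 14, -1, 14, -10, 32]
R3 ← R3 − (3)·R1: [0, -14, -2, -20, 11, -49]
R4 ← R4 − (4)·R1: [0, -22, -5, -24, 21, -51]
R5 ← R5 − (7/2)·R1: [0, -18, -13/2, -19, 39/2, -75/2]
R3 ← R3 + R2: [0, 0, -3, -6, 1, -17]
R4 ← R4 + (11/7)·R2: [0, 0, -46/7, -2, 37/7, -5/7]
R5 ← R5 + (9/7)·R2: [0, 0, -109/14, -1, 93/14, 51/14]
R4 ← R4 − (46/21)·R3: [0, 0, 0, 78/7, 65/21, 767/21]
R5 ← R5 − (109/42)·R3: [0, 0, 0, 102/7, 85/21, 1003/21]
R5 ← R5 − (17/13)·R4: [0, 0, 0, 0, 0, 0]
The echelon form has 4 nonzero rows, and every pivot lies in the first 5 columns, so rank(T) = rank([T|b]) = 4.
The system is consistent.
Free variables = (unknowns) − (rank) = 5 − 4 = 1.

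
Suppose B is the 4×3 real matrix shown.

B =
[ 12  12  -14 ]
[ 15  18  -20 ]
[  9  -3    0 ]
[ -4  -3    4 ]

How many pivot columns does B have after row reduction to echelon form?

Row reduce to echelon form.
R2 ← R2 − (5/4)·R1: [0, 3, -5/2]
R3 ← R3 − (3/4)·R1: [0, -12, 21/2]
R4 ← R4 + (1/3)·R1: [0, 1, -2/3]
R3 ← R3 + (4)·R2: [0, 0, 1/2]
R4 ← R4 − (1/3)·R2: [0, 0, 1/6]
R4 ← R4 − (1/3)·R3: [0, 0, 0]
Echelon form has 3 nonzero rows, so rank(B) = 3.
Each nonzero row contributes one pivot column: 3 pivot columns.

3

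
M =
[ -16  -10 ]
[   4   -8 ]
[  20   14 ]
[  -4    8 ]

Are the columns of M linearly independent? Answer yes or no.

Row reduce M to echelon form.
R2 ← R2 + (1/4)·R1: [0, -21/2]
R3 ← R3 + (5/4)·R1: [0, 3/2]
R4 ← R4 − (1/4)·R1: [0, 21/2]
R3 ← R3 + (1/7)·R2: [0, 0]
R4 ← R4 + R2: [0, 0]
2 pivots among 2 columns.
Every column is a pivot column, so the columns are linearly independent.

yes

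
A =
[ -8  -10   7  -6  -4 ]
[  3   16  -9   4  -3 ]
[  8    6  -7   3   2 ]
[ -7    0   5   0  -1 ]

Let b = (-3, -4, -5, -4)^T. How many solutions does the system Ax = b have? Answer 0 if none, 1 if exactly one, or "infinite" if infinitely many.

Row reduce the augmented matrix [A | b].
R2 ← R2 + (3/8)·R1: [0, 49/4, -51/8, 7/4, -9/2, -41/8]
R3 ← R3 + R1: [0, -4, 0, -3, -2, -8]
R4 ← R4 − (7/8)·R1: [0, 35/4, -9/8, 21/4, 5/2, -11/8]
R3 ← R3 + (16/49)·R2: [0, 0, -102/49, -17/7, -170/49, -474/49]
R4 ← R4 − (5/7)·R2: [0, 0, 24/7, 4, 40/7, 16/7]
R4 ← R4 + (28/17)·R3: [0, 0, 0, 0, 0, -232/17]
The echelon form has 4 nonzero rows; the last pivot sits in the augmented column, so rank(A) = 3 but rank([A|b]) = 4.
Since the ranks differ, the system is inconsistent.
It has no solutions.

0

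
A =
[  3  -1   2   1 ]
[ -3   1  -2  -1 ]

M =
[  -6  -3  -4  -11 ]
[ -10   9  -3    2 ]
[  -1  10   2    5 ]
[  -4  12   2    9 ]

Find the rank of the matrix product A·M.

First compute AM:
[[-14,  14,  -3, -16],
 [ 14, -14,   3,  16]]
Now row reduce the product.
R2 ← R2 + R1: [0, 0, 0, 0]
1 nonzero row, so rank(AM) = 1.

1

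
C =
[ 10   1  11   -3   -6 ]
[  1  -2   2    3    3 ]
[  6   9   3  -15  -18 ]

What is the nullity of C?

Row reduce to echelon form.
R2 ← R2 − (1/10)·R1: [0, -21/10, 9/10, 33/10, 18/5]
R3 ← R3 − (3/5)·R1: [0, 42/5, -18/5, -66/5, -72/5]
R3 ← R3 + (4)·R2: [0, 0, 0, 0, 0]
2 nonzero rows, so rank(C) = 2.
C has 5 columns; by rank–nullity, nullity = 5 − 2 = 3.

3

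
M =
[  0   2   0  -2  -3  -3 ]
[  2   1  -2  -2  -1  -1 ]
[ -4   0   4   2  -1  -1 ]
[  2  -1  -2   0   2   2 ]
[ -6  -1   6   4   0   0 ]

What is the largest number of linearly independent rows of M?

Row reduce to echelon form.
Swap R1 ↔ R2
R3 ← R3 + (2)·R1: [0, 2, 0, -2, -3, -3]
R4 ← R4 − R1: [0, -2, 0, 2, 3, 3]
R5 ← R5 + (3)·R1: [0, 2, 0, -2, -3, -3]
R3 ← R3 − R2: [0, 0, 0, 0, 0, 0]
R4 ← R4 + R2: [0, 0, 0, 0, 0, 0]
R5 ← R5 − R2: [0, 0, 0, 0, 0, 0]
Echelon form has 2 nonzero rows, so rank(M) = 2.
The rank gives the maximum number of linearly independent rows: 2.

2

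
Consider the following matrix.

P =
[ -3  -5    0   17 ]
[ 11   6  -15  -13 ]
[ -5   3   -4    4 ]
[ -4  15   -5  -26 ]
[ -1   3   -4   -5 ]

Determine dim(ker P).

0

Row reduce to echelon form.
R2 ← R2 + (11/3)·R1: [0, -37/3, -15, 148/3]
R3 ← R3 − (5/3)·R1: [0, 34/3, -4, -73/3]
R4 ← R4 − (4/3)·R1: [0, 65/3, -5, -146/3]
R5 ← R5 − (1/3)·R1: [0, 14/3, -4, -32/3]
R3 ← R3 + (34/37)·R2: [0, 0, -658/37, 21]
R4 ← R4 + (65/37)·R2: [0, 0, -1160/37, 38]
R5 ← R5 + (14/37)·R2: [0, 0, -358/37, 8]
R4 ← R4 − (580/329)·R3: [0, 0, 0, 46/47]
R5 ← R5 − (179/329)·R3: [0, 0, 0, -161/47]
R5 ← R5 + (7/2)·R4: [0, 0, 0, 0]
4 nonzero rows, so rank(P) = 4.
P has 4 columns; by rank–nullity, nullity = 4 − 4 = 0.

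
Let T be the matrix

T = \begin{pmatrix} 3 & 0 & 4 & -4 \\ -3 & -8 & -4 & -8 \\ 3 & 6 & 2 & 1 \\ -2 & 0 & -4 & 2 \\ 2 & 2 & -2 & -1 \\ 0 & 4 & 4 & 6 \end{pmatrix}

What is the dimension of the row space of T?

Row reduce to echelon form.
R2 ← R2 + R1: [0, -8, 0, -12]
R3 ← R3 − R1: [0, 6, -2, 5]
R4 ← R4 + (2/3)·R1: [0, 0, -4/3, -2/3]
R5 ← R5 − (2/3)·R1: [0, 2, -14/3, 5/3]
R3 ← R3 + (3/4)·R2: [0, 0, -2, -4]
R5 ← R5 + (1/4)·R2: [0, 0, -14/3, -4/3]
R6 ← R6 + (1/2)·R2: [0, 0, 4, 0]
R4 ← R4 − (2/3)·R3: [0, 0, 0, 2]
R5 ← R5 − (7/3)·R3: [0, 0, 0, 8]
R6 ← R6 + (2)·R3: [0, 0, 0, -8]
R5 ← R5 − (4)·R4: [0, 0, 0, 0]
R6 ← R6 + (4)·R4: [0, 0, 0, 0]
Echelon form has 4 nonzero rows, so rank(T) = 4.
The row space has dimension equal to the rank: 4.

4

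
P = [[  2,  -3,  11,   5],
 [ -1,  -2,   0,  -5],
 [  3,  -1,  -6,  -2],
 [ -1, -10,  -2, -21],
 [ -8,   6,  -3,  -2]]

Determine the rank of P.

3

Row reduce to echelon form.
R2 ← R2 + (1/2)·R1: [0, -7/2, 11/2, -5/2]
R3 ← R3 − (3/2)·R1: [0, 7/2, -45/2, -19/2]
R4 ← R4 + (1/2)·R1: [0, -23/2, 7/2, -37/2]
R5 ← R5 + (4)·R1: [0, -6, 41, 18]
R3 ← R3 + R2: [0, 0, -17, -12]
R4 ← R4 − (23/7)·R2: [0, 0, -102/7, -72/7]
R5 ← R5 − (12/7)·R2: [0, 0, 221/7, 156/7]
R4 ← R4 − (6/7)·R3: [0, 0, 0, 0]
R5 ← R5 + (13/7)·R3: [0, 0, 0, 0]
Echelon form has 3 nonzero rows, so rank(P) = 3.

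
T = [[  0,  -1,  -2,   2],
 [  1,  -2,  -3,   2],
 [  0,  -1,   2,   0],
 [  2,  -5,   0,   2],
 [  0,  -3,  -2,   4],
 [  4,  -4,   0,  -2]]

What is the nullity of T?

1

Row reduce to echelon form.
Swap R1 ↔ R2
R4 ← R4 − (2)·R1: [0, -1, 6, -2]
R6 ← R6 − (4)·R1: [0, 4, 12, -10]
R3 ← R3 − R2: [0, 0, 4, -2]
R4 ← R4 − R2: [0, 0, 8, -4]
R5 ← R5 − (3)·R2: [0, 0, 4, -2]
R6 ← R6 + (4)·R2: [0, 0, 4, -2]
R4 ← R4 − (2)·R3: [0, 0, 0, 0]
R5 ← R5 − R3: [0, 0, 0, 0]
R6 ← R6 − R3: [0, 0, 0, 0]
3 nonzero rows, so rank(T) = 3.
T has 4 columns; by rank–nullity, nullity = 4 − 3 = 1.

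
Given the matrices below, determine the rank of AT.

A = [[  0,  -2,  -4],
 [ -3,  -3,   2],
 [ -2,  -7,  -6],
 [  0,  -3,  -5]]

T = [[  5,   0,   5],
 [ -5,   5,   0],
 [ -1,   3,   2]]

2

First compute AT:
[[ 14, -22,  -8],
 [ -2,  -9, -11],
 [ 31, -53, -22],
 [ 20, -30, -10]]
Now row reduce the product.
R2 ← R2 + (1/7)·R1: [0, -85/7, -85/7]
R3 ← R3 − (31/14)·R1: [0, -30/7, -30/7]
R4 ← R4 − (10/7)·R1: [0, 10/7, 10/7]
R3 ← R3 − (6/17)·R2: [0, 0, 0]
R4 ← R4 + (2/17)·R2: [0, 0, 0]
2 nonzero rows, so rank(AT) = 2.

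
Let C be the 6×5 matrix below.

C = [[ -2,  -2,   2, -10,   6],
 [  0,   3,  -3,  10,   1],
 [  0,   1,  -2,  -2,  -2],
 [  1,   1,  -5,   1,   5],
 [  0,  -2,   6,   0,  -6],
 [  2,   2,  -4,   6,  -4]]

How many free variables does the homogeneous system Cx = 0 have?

1

Row reduce to echelon form.
R4 ← R4 + (1/2)·R1: [0, 0, -4, -4, 8]
R6 ← R6 + R1: [0, 0, -2, -4, 2]
R3 ← R3 − (1/3)·R2: [0, 0, -1, -16/3, -7/3]
R5 ← R5 + (2/3)·R2: [0, 0, 4, 20/3, -16/3]
R4 ← R4 − (4)·R3: [0, 0, 0, 52/3, 52/3]
R5 ← R5 + (4)·R3: [0, 0, 0, -44/3, -44/3]
R6 ← R6 − (2)·R3: [0, 0, 0, 20/3, 20/3]
R5 ← R5 + (11/13)·R4: [0, 0, 0, 0, 0]
R6 ← R6 − (5/13)·R4: [0, 0, 0, 0, 0]
4 nonzero rows, so rank(C) = 4.
C has 5 columns; by rank–nullity, nullity = 5 − 4 = 1.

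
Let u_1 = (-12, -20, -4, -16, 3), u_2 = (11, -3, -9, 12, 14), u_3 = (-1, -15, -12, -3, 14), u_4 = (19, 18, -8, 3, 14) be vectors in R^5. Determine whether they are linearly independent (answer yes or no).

yes

Form the matrix with these vectors as rows and row reduce.
R2 ← R2 + (11/12)·R1: [0, -64/3, -38/3, -8/3, 67/4]
R3 ← R3 − (1/12)·R1: [0, -40/3, -35/3, -5/3, 55/4]
R4 ← R4 + (19/12)·R1: [0, -41/3, -43/3, -67/3, 75/4]
R3 ← R3 − (5/8)·R2: [0, 0, -15/4, 0, 105/32]
R4 ← R4 − (41/64)·R2: [0, 0, -199/32, -165/8, 2053/256]
R4 ← R4 − (199/120)·R3: [0, 0, 0, -165/8, 165/64]
4 nonzero rows, so the 4 vectors span a space of dimension 4.
Since 4 = 4, the vectors are linearly independent.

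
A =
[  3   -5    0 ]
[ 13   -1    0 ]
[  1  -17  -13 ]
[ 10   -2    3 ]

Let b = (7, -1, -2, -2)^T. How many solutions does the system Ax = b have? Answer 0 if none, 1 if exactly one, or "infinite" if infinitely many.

0

Row reduce the augmented matrix [A | b].
R2 ← R2 − (13/3)·R1: [0, 62/3, 0, -94/3]
R3 ← R3 − (1/3)·R1: [0, -46/3, -13, -13/3]
R4 ← R4 − (10/3)·R1: [0, 44/3, 3, -76/3]
R3 ← R3 + (23/31)·R2: [0, 0, -13, -855/31]
R4 ← R4 − (22/31)·R2: [0, 0, 3, -96/31]
R4 ← R4 + (3/13)·R3: [0, 0, 0, -123/13]
The echelon form has 4 nonzero rows; the last pivot sits in the augmented column, so rank(A) = 3 but rank([A|b]) = 4.
Since the ranks differ, the system is inconsistent.
It has no solutions.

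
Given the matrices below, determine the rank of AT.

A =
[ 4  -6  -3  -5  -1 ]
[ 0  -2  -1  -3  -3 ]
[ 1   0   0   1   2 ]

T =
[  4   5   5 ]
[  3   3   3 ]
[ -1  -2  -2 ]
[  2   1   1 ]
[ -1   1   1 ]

First compute AT:
[[ -8,   2,   2],
 [ -8, -10, -10],
 [  4,   8,   8]]
Now row reduce the product.
R2 ← R2 − R1: [0, -12, -12]
R3 ← R3 + (1/2)·R1: [0, 9, 9]
R3 ← R3 + (3/4)·R2: [0, 0, 0]
2 nonzero rows, so rank(AT) = 2.

2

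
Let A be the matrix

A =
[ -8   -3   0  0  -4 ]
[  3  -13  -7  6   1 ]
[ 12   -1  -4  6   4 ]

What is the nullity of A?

2

Row reduce to echelon form.
R2 ← R2 + (3/8)·R1: [0, -113/8, -7, 6, -1/2]
R3 ← R3 + (3/2)·R1: [0, -11/2, -4, 6, -2]
R3 ← R3 − (44/113)·R2: [0, 0, -144/113, 414/113, -204/113]
3 nonzero rows, so rank(A) = 3.
A has 5 columns; by rank–nullity, nullity = 5 − 3 = 2.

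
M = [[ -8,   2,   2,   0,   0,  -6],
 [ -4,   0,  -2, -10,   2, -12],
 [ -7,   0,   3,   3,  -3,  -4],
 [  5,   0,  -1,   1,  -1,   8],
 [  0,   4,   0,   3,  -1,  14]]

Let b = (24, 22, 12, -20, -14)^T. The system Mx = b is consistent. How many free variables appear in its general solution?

1

Row reduce the augmented matrix [M | b].
R2 ← R2 − (1/2)·R1: [0, -1, -3, -10, 2, -9, 10]
R3 ← R3 − (7/8)·R1: [0, -7/4, 5/4, 3, -3, 5/4, -9]
R4 ← R4 + (5/8)·R1: [0, 5/4, 1/4, 1, -1, 17/4, -5]
R3 ← R3 − (7/4)·R2: [0, 0, 13/2, 41/2, -13/2, 17, -53/2]
R4 ← R4 + (5/4)·R2: [0, 0, -7/2, -23/2, 3/2, -7, 15/2]
R5 ← R5 + (4)·R2: [0, 0, -12, -37, 7, -22, 26]
R4 ← R4 + (7/13)·R3: [0, 0, 0, -6/13, -2, 28/13, -88/13]
R5 ← R5 + (24/13)·R3: [0, 0, 0, 11/13, -5, 122/13, -298/13]
R5 ← R5 + (11/6)·R4: [0, 0, 0, 0, -26/3, 40/3, -106/3]
The echelon form has 5 nonzero rows, and every pivot lies in the first 6 columns, so rank(M) = rank([M|b]) = 5.
The system is consistent.
Free variables = (unknowns) − (rank) = 6 − 5 = 1.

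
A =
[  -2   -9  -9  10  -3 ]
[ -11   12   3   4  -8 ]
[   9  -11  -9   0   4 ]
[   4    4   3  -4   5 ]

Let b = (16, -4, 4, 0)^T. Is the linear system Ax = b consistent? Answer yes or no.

yes

Row reduce the augmented matrix [A | b].
R2 ← R2 − (11/2)·R1: [0, 123/2, 105/2, -51, 17/2, -92]
R3 ← R3 + (9/2)·R1: [0, -103/2, -99/2, 45, -19/2, 76]
R4 ← R4 + (2)·R1: [0, -14, -15, 16, -1, 32]
R3 ← R3 + (103/123)·R2: [0, 0, -227/41, 94/41, -293/123, -128/123]
R4 ← R4 + (28/123)·R2: [0, 0, -125/41, 180/41, 115/123, 1360/123]
R4 ← R4 − (125/227)·R3: [0, 0, 0, 710/227, 510/227, 2640/227]
The echelon form has 4 nonzero rows, and every pivot lies in the first 5 columns, so rank(A) = rank([A|b]) = 4.
The system is consistent.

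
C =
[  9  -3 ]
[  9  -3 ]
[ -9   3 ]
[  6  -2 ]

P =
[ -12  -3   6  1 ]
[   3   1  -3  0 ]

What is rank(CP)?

First compute CP:
[[-117, -30,  63,   9],
 [-117, -30,  63,   9],
 [117,  30, -63,  -9],
 [-78, -20,  42,   6]]
Now row reduce the product.
R2 ← R2 − R1: [0, 0, 0, 0]
R3 ← R3 + R1: [0, 0, 0, 0]
R4 ← R4 − (2/3)·R1: [0, 0, 0, 0]
1 nonzero row, so rank(CP) = 1.

1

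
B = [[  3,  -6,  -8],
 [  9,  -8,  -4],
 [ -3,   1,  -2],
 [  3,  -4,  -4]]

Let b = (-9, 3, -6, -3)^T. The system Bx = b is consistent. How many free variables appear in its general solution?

1

Row reduce the augmented matrix [B | b].
R2 ← R2 − (3)·R1: [0, 10, 20, 30]
R3 ← R3 + R1: [0, -5, -10, -15]
R4 ← R4 − R1: [0, 2, 4, 6]
R3 ← R3 + (1/2)·R2: [0, 0, 0, 0]
R4 ← R4 − (1/5)·R2: [0, 0, 0, 0]
The echelon form has 2 nonzero rows, and every pivot lies in the first 3 columns, so rank(B) = rank([B|b]) = 2.
The system is consistent.
Free variables = (unknowns) − (rank) = 3 − 2 = 1.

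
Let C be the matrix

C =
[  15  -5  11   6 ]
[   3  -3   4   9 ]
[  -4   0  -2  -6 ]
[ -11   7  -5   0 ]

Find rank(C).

4

Row reduce to echelon form.
R2 ← R2 − (1/5)·R1: [0, -2, 9/5, 39/5]
R3 ← R3 + (4/15)·R1: [0, -4/3, 14/15, -22/5]
R4 ← R4 + (11/15)·R1: [0, 10/3, 46/15, 22/5]
R3 ← R3 − (2/3)·R2: [0, 0, -4/15, -48/5]
R4 ← R4 + (5/3)·R2: [0, 0, 91/15, 87/5]
R4 ← R4 + (91/4)·R3: [0, 0, 0, -201]
Echelon form has 4 nonzero rows, so rank(C) = 4.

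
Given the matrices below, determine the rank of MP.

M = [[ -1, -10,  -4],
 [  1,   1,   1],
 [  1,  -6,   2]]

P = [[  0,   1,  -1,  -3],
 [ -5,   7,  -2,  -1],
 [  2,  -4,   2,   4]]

First compute MP:
[[ 42, -55,  13,  -3],
 [ -3,   4,  -1,   0],
 [ 34, -49,  15,  11]]
Now row reduce the product.
R2 ← R2 + (1/14)·R1: [0, 1/14, -1/14, -3/14]
R3 ← R3 − (17/21)·R1: [0, -94/21, 94/21, 94/7]
R3 ← R3 + (188/3)·R2: [0, 0, 0, 0]
2 nonzero rows, so rank(MP) = 2.

2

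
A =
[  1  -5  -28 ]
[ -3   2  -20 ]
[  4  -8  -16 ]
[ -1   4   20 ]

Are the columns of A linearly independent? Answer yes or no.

Row reduce A to echelon form.
R2 ← R2 + (3)·R1: [0, -13, -104]
R3 ← R3 − (4)·R1: [0, 12, 96]
R4 ← R4 + R1: [0, -1, -8]
R3 ← R3 + (12/13)·R2: [0, 0, 0]
R4 ← R4 − (1/13)·R2: [0, 0, 0]
2 pivots among 3 columns.
Only 2 < 3 pivot columns, so the columns are linearly dependent.

no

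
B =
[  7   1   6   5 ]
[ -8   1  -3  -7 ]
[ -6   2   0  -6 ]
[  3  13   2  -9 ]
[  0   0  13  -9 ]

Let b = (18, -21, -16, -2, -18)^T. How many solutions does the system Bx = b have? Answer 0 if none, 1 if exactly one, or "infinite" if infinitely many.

Row reduce the augmented matrix [B | b].
R2 ← R2 + (8/7)·R1: [0, 15/7, 27/7, -9/7, -3/7]
R3 ← R3 + (6/7)·R1: [0, 20/7, 36/7, -12/7, -4/7]
R4 ← R4 − (3/7)·R1: [0, 88/7, -4/7, -78/7, -68/7]
R3 ← R3 − (4/3)·R2: [0, 0, 0, 0, 0]
R4 ← R4 − (88/15)·R2: [0, 0, -116/5, -18/5, -36/5]
Swap R3 ↔ R4
R5 ← R5 + (65/116)·R3: [0, 0, 0, -639/58, -639/29]
Swap R4 ↔ R5
The echelon form has 4 nonzero rows, and every pivot lies in the first 4 columns, so rank(B) = rank([B|b]) = 4.
The system is consistent.
rank = 4 = number of unknowns, so the solution is unique.

1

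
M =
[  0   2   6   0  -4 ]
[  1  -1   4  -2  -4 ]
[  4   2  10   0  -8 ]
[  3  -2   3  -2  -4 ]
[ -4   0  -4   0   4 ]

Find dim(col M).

Row reduce to echelon form.
Swap R1 ↔ R2
R3 ← R3 − (4)·R1: [0, 6, -6, 8, 8]
R4 ← R4 − (3)·R1: [0, 1, -9, 4, 8]
R5 ← R5 + (4)·R1: [0, -4, 12, -8, -12]
R3 ← R3 − (3)·R2: [0, 0, -24, 8, 20]
R4 ← R4 − (1/2)·R2: [0, 0, -12, 4, 10]
R5 ← R5 + (2)·R2: [0, 0, 24, -8, -20]
R4 ← R4 − (1/2)·R3: [0, 0, 0, 0, 0]
R5 ← R5 + R3: [0, 0, 0, 0, 0]
Echelon form has 3 nonzero rows, so rank(M) = 3.
The column space has dimension equal to the rank: 3.

3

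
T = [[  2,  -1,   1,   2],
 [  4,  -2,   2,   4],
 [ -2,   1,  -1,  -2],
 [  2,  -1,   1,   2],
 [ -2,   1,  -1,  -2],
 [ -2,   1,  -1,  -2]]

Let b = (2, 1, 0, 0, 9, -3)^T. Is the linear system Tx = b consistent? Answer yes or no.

Row reduce the augmented matrix [T | b].
R2 ← R2 − (2)·R1: [0, 0, 0, 0, -3]
R3 ← R3 + R1: [0, 0, 0, 0, 2]
R4 ← R4 − R1: [0, 0, 0, 0, -2]
R5 ← R5 + R1: [0, 0, 0, 0, 11]
R6 ← R6 + R1: [0, 0, 0, 0, -1]
R3 ← R3 + (2/3)·R2: [0, 0, 0, 0, 0]
R4 ← R4 − (2/3)·R2: [0, 0, 0, 0, 0]
R5 ← R5 + (11/3)·R2: [0, 0, 0, 0, 0]
R6 ← R6 − (1/3)·R2: [0, 0, 0, 0, 0]
The echelon form has 2 nonzero rows; the last pivot sits in the augmented column, so rank(T) = 1 but rank([T|b]) = 2.
Since the ranks differ, the system is inconsistent.

no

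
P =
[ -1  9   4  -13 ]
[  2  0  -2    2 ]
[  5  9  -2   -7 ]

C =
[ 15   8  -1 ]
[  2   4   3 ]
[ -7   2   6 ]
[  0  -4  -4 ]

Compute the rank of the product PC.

2

First compute PC:
[[-25,  88, 104],
 [ 44,   4, -22],
 [107, 100,  38]]
Now row reduce the product.
R2 ← R2 + (44/25)·R1: [0, 3972/25, 4026/25]
R3 ← R3 + (107/25)·R1: [0, 11916/25, 12078/25]
R3 ← R3 − (3)·R2: [0, 0, 0]
2 nonzero rows, so rank(PC) = 2.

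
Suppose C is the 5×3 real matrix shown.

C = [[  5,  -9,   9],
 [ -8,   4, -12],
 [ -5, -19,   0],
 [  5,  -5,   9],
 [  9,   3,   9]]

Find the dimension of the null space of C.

Row reduce to echelon form.
R2 ← R2 + (8/5)·R1: [0, -52/5, 12/5]
R3 ← R3 + R1: [0, -28, 9]
R4 ← R4 − R1: [0, 4, 0]
R5 ← R5 − (9/5)·R1: [0, 96/5, -36/5]
R3 ← R3 − (35/13)·R2: [0, 0, 33/13]
R4 ← R4 + (5/13)·R2: [0, 0, 12/13]
R5 ← R5 + (24/13)·R2: [0, 0, -36/13]
R4 ← R4 − (4/11)·R3: [0, 0, 0]
R5 ← R5 + (12/11)·R3: [0, 0, 0]
3 nonzero rows, so rank(C) = 3.
C has 3 columns; by rank–nullity, nullity = 3 − 3 = 0.

0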